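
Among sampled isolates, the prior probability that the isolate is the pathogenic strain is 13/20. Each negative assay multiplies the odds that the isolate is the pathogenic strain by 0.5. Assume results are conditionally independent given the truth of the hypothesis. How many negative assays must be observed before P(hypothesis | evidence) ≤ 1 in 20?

Prior odds = 0.65/0.35 = 13/7.
Likelihood ratio per negative assay = 0.5.
Target posterior odds = 0.05/0.95 = 1/19.
Require 0.5ⁿ ≤ 1/19 ÷ (13/7) = 7/247.
0.5⁵ = 0.03125 is still above 7/247 but 0.5⁶ = 0.015625 is at or below it, so n = 6.

6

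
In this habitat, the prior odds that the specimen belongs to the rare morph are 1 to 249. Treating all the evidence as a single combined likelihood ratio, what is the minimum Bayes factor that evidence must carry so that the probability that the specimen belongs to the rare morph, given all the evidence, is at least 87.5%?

Prior odds = 1/249.
Target odds = 0.875/0.125 = 7.
Required Bayes factor = 7 ÷ (1/249) = 1743.

1743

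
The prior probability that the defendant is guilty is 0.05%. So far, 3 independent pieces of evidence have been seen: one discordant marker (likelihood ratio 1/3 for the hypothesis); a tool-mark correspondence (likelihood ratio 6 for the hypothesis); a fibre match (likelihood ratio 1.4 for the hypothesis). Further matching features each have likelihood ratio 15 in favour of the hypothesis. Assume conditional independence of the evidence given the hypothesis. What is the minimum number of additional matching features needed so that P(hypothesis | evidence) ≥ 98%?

4

Prior odds = 0.0005/0.9995 = 1/1999.
Combined Bayes factor of the evidence already in hand = (1/3) × 6 × 1.4 = 2.8.
Odds after that evidence = (1/1999) × 2.8 = 14/9995.
Target odds = 0.98/0.02 = 49.
Need 15ⁿ ≥ 49 ÷ (14/9995) = 34982.5.
15³ = 3375 falls short of 34982.5 but 15⁴ = 50625 reaches it, so n = 4.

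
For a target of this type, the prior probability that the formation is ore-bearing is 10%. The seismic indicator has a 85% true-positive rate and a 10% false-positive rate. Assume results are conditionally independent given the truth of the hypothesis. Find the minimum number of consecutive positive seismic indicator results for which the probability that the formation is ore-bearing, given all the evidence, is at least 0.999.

5

Prior odds = 0.1/0.9 = 1/9.
Likelihood ratio of a positive result = 0.85/0.1 = 8.5.
Target posterior odds = 0.999/0.001 = 999.
Require 8.5ⁿ ≥ 999 ÷ (1/9) = 8991.
8.5⁴ = 5220.0625 falls short of 8991 but 8.5⁵ = 44370.53125 reaches it, so n = 5.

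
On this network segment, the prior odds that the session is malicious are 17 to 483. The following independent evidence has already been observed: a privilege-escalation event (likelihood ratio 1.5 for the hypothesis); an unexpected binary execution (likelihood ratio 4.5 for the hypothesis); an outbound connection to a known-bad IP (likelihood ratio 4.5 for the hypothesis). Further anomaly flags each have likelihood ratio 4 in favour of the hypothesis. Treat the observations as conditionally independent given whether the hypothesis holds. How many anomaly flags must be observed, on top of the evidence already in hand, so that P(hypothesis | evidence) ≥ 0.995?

Prior odds = 17/483.
Combined Bayes factor of the evidence already in hand = 1.5 × 4.5 × 4.5 = 30.375.
Odds after that evidence = (17/483) × 30.375 = 1377/1288.
Target odds = 0.995/0.005 = 199.
Need 4ⁿ ≥ 199 ÷ (1377/1288) = 256312/1377.
4³ = 64 falls short of 256312/1377 but 4⁴ = 256 reaches it, so n = 4.

4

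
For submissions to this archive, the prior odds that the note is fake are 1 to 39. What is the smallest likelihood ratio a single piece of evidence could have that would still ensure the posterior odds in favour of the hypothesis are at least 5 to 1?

195

Prior odds = 1/39.
Target odds = 5.
Required Bayes factor = 5 ÷ (1/39) = 195.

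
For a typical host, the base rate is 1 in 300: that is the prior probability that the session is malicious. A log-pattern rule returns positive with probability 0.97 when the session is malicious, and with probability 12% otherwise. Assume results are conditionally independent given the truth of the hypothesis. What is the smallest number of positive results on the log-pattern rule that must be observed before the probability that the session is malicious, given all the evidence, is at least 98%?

5

Prior odds = (1/300)/(299/300) = 1/299.
Likelihood ratio of a positive result = 0.97/0.12 = 97/12.
Target posterior odds = 0.98/0.02 = 49.
Require (97/12)ⁿ ≥ 49 ÷ (1/299) = 14651.
(97/12)⁴ = 88529281/20736 falls short of 14651 but (97/12)⁵ ≈34510.6 reaches it, so n = 5.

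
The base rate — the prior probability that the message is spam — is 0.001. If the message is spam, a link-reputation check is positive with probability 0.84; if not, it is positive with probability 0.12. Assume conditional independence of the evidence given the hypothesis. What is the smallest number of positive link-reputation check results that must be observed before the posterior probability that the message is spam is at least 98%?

Prior odds: 0.001 ÷ 0.999 = 1/999.
Likelihood ratio of a positive = 0.84/0.12 = 7.
Target odds: 0.98 ÷ 0.02 = 49.
Require 7ⁿ ≥ 49 ÷ (1/999) = 48951.
7⁵ = 16807 falls short of 48951 but 7⁶ = 117649 reaches it, so n = 6.

6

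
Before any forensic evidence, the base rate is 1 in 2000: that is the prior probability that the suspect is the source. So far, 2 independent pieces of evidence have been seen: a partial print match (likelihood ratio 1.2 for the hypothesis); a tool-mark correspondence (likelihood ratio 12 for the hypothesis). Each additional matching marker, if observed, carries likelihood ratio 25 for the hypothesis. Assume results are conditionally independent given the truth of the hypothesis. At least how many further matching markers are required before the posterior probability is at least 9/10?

3

Prior odds = 0.0005/0.9995 = 1/1999.
Combined Bayes factor of the evidence already in hand = 1.2 × 12 = 14.4.
Odds after that evidence = (1/1999) × 14.4 = 72/9995.
Target odds = 0.9/0.1 = 9.
Need 25ⁿ ≥ 9 ÷ (72/9995) = 1249.375.
25² = 625 falls short of 1249.375 but 25³ = 15625 reaches it, so n = 3.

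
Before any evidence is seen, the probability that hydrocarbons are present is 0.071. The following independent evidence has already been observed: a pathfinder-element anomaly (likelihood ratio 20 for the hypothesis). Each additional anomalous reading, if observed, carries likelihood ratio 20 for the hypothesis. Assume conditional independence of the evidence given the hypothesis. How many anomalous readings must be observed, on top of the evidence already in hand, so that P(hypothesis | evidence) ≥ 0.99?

Prior odds = 0.071/0.929 = 71/929.
Bayes factor of the evidence already in hand = 20.
Odds after that evidence = (71/929) × 20 = 1420/929.
Target odds = 0.99/0.01 = 99.
Need 20ⁿ ≥ 99 ÷ (1420/929) = 91971/1420.
20¹ = 20 falls short of 91971/1420 but 20² = 400 reaches it, so n = 2.

2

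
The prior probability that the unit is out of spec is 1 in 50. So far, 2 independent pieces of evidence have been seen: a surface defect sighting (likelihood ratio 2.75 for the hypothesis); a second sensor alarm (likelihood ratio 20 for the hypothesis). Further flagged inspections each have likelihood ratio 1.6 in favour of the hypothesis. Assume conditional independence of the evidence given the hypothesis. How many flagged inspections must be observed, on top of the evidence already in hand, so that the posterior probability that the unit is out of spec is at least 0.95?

7

Prior odds = 0.02/0.98 = 1/49.
Combined Bayes factor of the evidence already in hand = 2.75 × 20 = 55.
Odds after that evidence = (1/49) × 55 = 55/49.
Target odds = 0.95/0.05 = 19.
Need 1.6ⁿ ≥ 19 ÷ (55/49) = 931/55.
1.6⁶ = 262144/15625 falls short of 931/55 but 1.6⁷ = 2097152/78125 reaches it, so n = 7.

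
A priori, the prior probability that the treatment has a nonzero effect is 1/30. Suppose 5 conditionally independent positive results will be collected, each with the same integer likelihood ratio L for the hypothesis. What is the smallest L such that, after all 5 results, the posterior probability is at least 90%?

4

Prior odds = (1/30)/(29/30) = 1/29.
Target odds = 0.9/0.1 = 9.
Need L⁵ ≥ 9 ÷ (1/29) = 261.
3⁵ = 243 < 261 ≤ 1024 = 4⁵, so L = 4.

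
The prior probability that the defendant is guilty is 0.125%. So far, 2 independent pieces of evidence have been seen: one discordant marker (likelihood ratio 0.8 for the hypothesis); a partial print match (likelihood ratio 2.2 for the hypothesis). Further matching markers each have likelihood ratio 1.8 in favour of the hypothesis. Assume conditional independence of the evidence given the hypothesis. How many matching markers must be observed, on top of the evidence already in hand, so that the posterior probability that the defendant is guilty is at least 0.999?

Prior odds = 0.00125/0.99875 = 1/799.
Combined Bayes factor of the evidence already in hand = 0.8 × 2.2 = 1.76.
Odds after that evidence = (1/799) × 1.76 = 44/19975.
Target odds = 0.999/0.001 = 999.
Need 1.8ⁿ ≥ 999 ÷ (44/19975) = 19955025/44.
1.8²² ≈413043 falls short of 19955025/44 but 1.8²³ ≈743477 reaches it, so n = 23.

23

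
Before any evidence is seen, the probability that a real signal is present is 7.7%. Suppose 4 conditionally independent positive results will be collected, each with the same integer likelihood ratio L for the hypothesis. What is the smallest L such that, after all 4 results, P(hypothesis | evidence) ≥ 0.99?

6

Prior odds = 0.077/0.923 = 77/923.
Target odds = 0.99/0.01 = 99.
Need L⁴ ≥ 99 ÷ (77/923) = 8307/7.
5⁴ = 625 < 8307/7 ≤ 1296 = 6⁴, so L = 6.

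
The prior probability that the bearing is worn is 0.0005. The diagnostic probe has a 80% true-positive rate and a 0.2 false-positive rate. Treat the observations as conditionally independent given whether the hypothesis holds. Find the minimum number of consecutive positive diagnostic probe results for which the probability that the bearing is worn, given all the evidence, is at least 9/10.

Prior odds = 0.0005/0.9995 = 1/1999.
Likelihood ratio of a positive result = 0.8/0.2 = 4.
Target odds: 0.9 ÷ 0.1 = 9.
Need (1/1999) × 4ⁿ ≥ 9, i.e. 4ⁿ ≥ 17991.
4⁷ = 16384 falls short of 17991 but 4⁸ = 65536 reaches it, so n = 8.

8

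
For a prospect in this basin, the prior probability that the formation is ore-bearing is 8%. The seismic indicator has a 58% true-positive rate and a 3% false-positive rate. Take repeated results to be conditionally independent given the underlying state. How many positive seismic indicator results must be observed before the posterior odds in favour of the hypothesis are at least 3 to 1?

2

Prior odds: 0.08 ÷ 0.92 = 2/23.
Likelihood ratio of a positive result = 0.58/0.03 = 58/3.
Target odds = 3.
Require (58/3)ⁿ ≥ 3 ÷ (2/23) = 34.5.
(58/3)¹ = 58/3 falls short of 34.5 but (58/3)² = 3364/9 reaches it, so n = 2.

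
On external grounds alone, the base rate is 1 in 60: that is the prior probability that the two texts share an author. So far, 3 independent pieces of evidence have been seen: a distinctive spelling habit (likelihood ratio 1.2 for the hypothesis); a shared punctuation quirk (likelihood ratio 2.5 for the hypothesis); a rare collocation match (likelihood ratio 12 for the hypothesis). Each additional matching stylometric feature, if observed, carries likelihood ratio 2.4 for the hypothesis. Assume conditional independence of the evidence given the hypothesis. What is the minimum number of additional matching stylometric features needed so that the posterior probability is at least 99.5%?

Prior odds = (1/60)/(59/60) = 1/59.
Combined Bayes factor of the evidence already in hand = 1.2 × 2.5 × 12 = 36.
Odds after that evidence = (1/59) × 36 = 36/59.
Target odds = 0.995/0.005 = 199.
Need 2.4ⁿ ≥ 199 ÷ (36/59) = 11741/36.
2.4⁶ = 2985984/15625 falls short of 11741/36 but 2.4⁷ = 35831808/78125 reaches it, so n = 7.

7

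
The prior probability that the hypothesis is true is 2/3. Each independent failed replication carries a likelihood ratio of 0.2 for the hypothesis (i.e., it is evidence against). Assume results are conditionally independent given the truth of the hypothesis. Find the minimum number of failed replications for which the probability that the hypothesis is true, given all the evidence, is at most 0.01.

Prior odds: (2/3) ÷ (1/3) = 2.
Likelihood ratio per failed replication = 0.2.
Target posterior odds = 0.01/0.99 = 1/99.
Need 2 × 0.2ⁿ ≤ 1/99, i.e. 0.2ⁿ ≤ 1/198.
0.2³ = 0.008 is still above 1/198 but 0.2⁴ = 0.0016 is at or below it, so n = 4.

4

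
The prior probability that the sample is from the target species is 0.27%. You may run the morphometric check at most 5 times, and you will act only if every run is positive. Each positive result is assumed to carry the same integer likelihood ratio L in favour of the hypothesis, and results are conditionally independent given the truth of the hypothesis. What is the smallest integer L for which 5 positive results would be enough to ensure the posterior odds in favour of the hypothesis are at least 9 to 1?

6

Prior odds = 0.0027/0.9973 = 27/9973.
Target odds = 9.
Need L⁵ ≥ 9 ÷ (27/9973) = 9973/3.
5⁵ = 3125 < 9973/3 ≤ 7776 = 6⁵, so L = 6.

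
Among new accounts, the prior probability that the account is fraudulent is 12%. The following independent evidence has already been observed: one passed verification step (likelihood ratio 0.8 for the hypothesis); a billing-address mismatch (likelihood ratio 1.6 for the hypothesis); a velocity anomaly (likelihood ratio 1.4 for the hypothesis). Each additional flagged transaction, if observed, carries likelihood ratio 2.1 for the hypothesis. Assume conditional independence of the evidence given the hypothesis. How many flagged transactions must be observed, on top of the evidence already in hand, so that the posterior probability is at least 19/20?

6

Prior odds = 0.12/0.88 = 3/22.
Combined Bayes factor of the evidence already in hand = 0.8 × 1.6 × 1.4 = 1.792.
Odds after that evidence = (3/22) × 1.792 = 336/1375.
Target odds = 0.95/0.05 = 19.
Need 2.1ⁿ ≥ 19 ÷ (336/1375) = 26125/336.
2.1⁵ = 4084101/100000 falls short of 26125/336 but 2.1⁶ = 85766121/1000000 reaches it, so n = 6.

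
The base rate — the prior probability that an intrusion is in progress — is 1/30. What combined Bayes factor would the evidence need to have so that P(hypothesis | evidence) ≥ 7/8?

Prior odds = (1/30)/(29/30) = 1/29.
Target odds = 0.875/0.125 = 7.
Required Bayes factor = 7 ÷ (1/29) = 203.

203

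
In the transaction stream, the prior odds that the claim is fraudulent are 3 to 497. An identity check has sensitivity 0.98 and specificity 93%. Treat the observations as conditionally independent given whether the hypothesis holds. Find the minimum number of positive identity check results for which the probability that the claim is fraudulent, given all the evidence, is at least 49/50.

Prior odds = 3/497.
False-positive rate = 1 − 0.93 = 0.07; likelihood ratio of a positive = 0.98/0.07 = 14.
Target posterior odds = 0.98/0.02 = 49.
Require 14ⁿ ≥ 49 ÷ (3/497) = 24353/3.
14³ = 2744 falls short of 24353/3 but 14⁴ = 38416 reaches it, so n = 4.

4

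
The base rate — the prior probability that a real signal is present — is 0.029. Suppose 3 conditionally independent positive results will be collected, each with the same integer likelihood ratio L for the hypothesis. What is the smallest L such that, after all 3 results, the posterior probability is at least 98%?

12

Prior odds = 0.029/0.971 = 29/971.
Target odds = 0.98/0.02 = 49.
Need L³ ≥ 49 ÷ (29/971) = 47579/29.
11³ = 1331 < 47579/29 ≤ 1728 = 12³, so L = 12.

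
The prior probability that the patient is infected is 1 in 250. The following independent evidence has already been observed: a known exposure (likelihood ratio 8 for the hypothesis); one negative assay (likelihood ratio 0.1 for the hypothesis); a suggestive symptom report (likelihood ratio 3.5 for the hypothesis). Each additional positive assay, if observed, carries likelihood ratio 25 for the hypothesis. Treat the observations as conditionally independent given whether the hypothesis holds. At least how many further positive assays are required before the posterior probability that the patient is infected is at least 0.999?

Prior odds = 0.004/0.996 = 1/249.
Combined Bayes factor of the evidence already in hand = 8 × 0.1 × 3.5 = 2.8.
Odds after that evidence = (1/249) × 2.8 = 14/1245.
Target odds = 0.999/0.001 = 999.
Need 25ⁿ ≥ 999 ÷ (14/1245) = 1243755/14.
25³ = 15625 falls short of 1243755/14 but 25⁴ = 390625 reaches it, so n = 4.

4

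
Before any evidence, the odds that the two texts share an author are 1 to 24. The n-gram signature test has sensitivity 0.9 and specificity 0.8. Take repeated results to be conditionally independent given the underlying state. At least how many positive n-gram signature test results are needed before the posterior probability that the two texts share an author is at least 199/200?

6

Prior odds = 1/24.
False-positive rate = 1 − 0.8 = 0.2; likelihood ratio of a positive = 0.9/0.2 = 4.5.
Target posterior odds = 0.995/0.005 = 199.
Need (1/24) × 4.5ⁿ ≥ 199, i.e. 4.5ⁿ ≥ 4776.
4.5⁵ = 1845.28125 falls short of 4776 but 4.5⁶ = 8303.765625 reaches it, so n = 6.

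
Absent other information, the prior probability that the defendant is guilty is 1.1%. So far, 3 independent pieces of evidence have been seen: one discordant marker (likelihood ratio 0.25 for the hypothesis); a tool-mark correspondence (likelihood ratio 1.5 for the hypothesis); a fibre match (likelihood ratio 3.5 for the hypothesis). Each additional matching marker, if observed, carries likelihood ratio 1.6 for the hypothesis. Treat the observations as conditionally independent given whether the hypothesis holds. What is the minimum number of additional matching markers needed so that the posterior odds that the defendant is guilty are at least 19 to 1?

Prior odds = 0.011/0.989 = 11/989.
Combined Bayes factor of the evidence already in hand = 0.25 × 1.5 × 3.5 = 1.3125.
Odds after that evidence = (11/989) × 1.3125 = 231/15824.
Target odds = 19.
Need 1.6ⁿ ≥ 19 ÷ (231/15824) = 300656/231.
1.6¹⁵ ≈1152.92 falls short of 300656/231 but 1.6¹⁶ ≈1844.67 reaches it, so n = 16.

16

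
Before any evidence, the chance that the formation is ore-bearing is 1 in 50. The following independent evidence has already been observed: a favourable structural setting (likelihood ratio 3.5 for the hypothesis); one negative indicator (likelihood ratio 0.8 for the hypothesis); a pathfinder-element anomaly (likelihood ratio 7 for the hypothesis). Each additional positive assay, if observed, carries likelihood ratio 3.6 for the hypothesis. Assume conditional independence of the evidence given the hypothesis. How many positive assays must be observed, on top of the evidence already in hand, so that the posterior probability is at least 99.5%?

Prior odds = 0.02/0.98 = 1/49.
Combined Bayes factor of the evidence already in hand = 3.5 × 0.8 × 7 = 19.6.
Odds after that evidence = (1/49) × 19.6 = 0.4.
Target odds = 0.995/0.005 = 199.
Need 3.6ⁿ ≥ 199 ÷ 0.4 = 497.5.
3.6⁴ = 167.9616 falls short of 497.5 but 3.6⁵ = 604.66176 reaches it, so n = 5.

5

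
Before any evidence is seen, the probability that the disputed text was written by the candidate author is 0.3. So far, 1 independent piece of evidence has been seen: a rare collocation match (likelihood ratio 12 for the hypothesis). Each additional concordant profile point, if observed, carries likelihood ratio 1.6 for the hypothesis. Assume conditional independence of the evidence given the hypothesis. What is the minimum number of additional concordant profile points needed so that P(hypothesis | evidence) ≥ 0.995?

Prior odds = 0.3/0.7 = 3/7.
Bayes factor of the evidence already in hand = 12.
Odds after that evidence = (3/7) × 12 = 36/7.
Target odds = 0.995/0.005 = 199.
Need 1.6ⁿ ≥ 199 ÷ (36/7) = 1393/36.
1.6⁷ = 2097152/78125 falls short of 1393/36 but 1.6⁸ = 16777216/390625 reaches it, so n = 8.

8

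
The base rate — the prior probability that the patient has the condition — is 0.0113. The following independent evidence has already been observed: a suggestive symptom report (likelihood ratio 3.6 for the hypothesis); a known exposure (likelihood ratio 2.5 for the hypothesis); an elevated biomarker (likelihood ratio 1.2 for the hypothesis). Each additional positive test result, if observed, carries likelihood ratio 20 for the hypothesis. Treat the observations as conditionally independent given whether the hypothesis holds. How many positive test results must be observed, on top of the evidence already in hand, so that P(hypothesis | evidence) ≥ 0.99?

Prior odds = 0.0113/0.9887 = 113/9887.
Combined Bayes factor of the evidence already in hand = 3.6 × 2.5 × 1.2 = 10.8.
Odds after that evidence = (113/9887) × 10.8 = 6102/49435.
Target odds = 0.99/0.01 = 99.
Need 20ⁿ ≥ 99 ÷ (6102/49435) = 543785/678.
20² = 400 falls short of 543785/678 but 20³ = 8000 reaches it, so n = 3.

3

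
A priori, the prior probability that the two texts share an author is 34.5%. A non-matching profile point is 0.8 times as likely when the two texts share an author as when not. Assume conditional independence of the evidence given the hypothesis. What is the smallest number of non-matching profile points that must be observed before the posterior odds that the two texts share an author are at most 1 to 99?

Prior odds: 0.345 ÷ 0.655 = 69/131.
Likelihood ratio per non-matching profile point = 0.8.
Target odds = 1/99.
Require 0.8ⁿ ≤ 1/99 ÷ (69/131) = 131/6831.
0.8¹⁷ ≈0.022518 is still above 131/6831 but 0.8¹⁸ ≈0.0180144 is at or below it, so n = 18.

18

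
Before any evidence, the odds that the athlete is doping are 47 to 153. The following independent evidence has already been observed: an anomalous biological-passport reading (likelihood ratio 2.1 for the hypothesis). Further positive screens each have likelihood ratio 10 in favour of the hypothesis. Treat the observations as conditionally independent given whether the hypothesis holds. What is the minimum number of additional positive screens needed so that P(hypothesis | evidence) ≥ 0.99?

Prior odds = 47/153.
Bayes factor of the evidence already in hand = 2.1.
Odds after that evidence = (47/153) × 2.1 = 329/510.
Target odds = 0.99/0.01 = 99.
Need 10ⁿ ≥ 99 ÷ (329/510) = 50490/329.
10² = 100 falls short of 50490/329 but 10³ = 1000 reaches it, so n = 3.

3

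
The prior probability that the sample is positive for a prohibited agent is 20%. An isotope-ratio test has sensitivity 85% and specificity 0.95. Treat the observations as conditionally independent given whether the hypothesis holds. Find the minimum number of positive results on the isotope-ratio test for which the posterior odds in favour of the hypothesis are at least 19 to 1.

Prior odds = 0.2/0.8 = 0.25.
False-positive rate = 1 − 0.95 = 0.05; likelihood ratio of a positive = 0.85/0.05 = 17.
Target odds = 19.
Require 17ⁿ ≥ 19 ÷ 0.25 = 76.
17¹ = 17 falls short of 76 but 17² = 289 reaches it, so n = 2.

2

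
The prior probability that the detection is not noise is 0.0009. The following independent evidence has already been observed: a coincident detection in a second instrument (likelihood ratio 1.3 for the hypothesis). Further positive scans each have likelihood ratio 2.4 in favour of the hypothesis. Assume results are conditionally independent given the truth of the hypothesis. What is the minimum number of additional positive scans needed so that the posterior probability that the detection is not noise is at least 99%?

13

Prior odds = 0.0009/0.9991 = 9/9991.
Bayes factor of the evidence already in hand = 1.3.
Odds after that evidence = (9/9991) × 1.3 = 117/99910.
Target odds = 0.99/0.01 = 99.
Need 2.4ⁿ ≥ 99 ÷ (117/99910) = 1099010/13.
2.4¹² ≈36520.3 falls short of 1099010/13 but 2.4¹³ ≈87648.8 reaches it, so n = 13.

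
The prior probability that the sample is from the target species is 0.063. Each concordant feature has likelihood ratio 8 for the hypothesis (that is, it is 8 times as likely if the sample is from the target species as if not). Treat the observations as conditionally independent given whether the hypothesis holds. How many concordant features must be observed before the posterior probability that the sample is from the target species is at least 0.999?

5

Prior odds: 0.063 ÷ 0.937 = 63/937.
Likelihood ratio per concordant feature = 8.
Target odds: 0.999 ÷ 0.001 = 999.
Need (63/937) × 8ⁿ ≥ 999, i.e. 8ⁿ ≥ 104007/7.
8⁴ = 4096 falls short of 104007/7 but 8⁵ = 32768 reaches it, so n = 5.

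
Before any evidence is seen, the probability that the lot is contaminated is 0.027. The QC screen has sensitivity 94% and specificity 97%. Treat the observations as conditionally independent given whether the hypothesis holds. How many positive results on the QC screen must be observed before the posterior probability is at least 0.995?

3

Prior odds: 0.027 ÷ 0.973 = 27/973.
False-positive rate = 1 − 0.97 = 0.03; likelihood ratio of a positive = 0.94/0.03 = 94/3.
Target posterior odds = 0.995/0.005 = 199.
Need (27/973) × (94/3)ⁿ ≥ 199, i.e. (94/3)ⁿ ≥ 193627/27.
(94/3)² = 8836/9 falls short of 193627/27 but (94/3)³ = 830584/27 reaches it, so n = 3.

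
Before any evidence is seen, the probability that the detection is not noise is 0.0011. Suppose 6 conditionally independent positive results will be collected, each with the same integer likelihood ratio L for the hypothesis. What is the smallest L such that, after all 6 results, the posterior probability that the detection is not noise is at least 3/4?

4

Prior odds = 0.0011/0.9989 = 11/9989.
Target odds = 0.75/0.25 = 3.
Need L⁶ ≥ 3 ÷ (11/9989) = 29967/11.
3⁶ = 729 < 29967/11 ≤ 4096 = 4⁶, so L = 4.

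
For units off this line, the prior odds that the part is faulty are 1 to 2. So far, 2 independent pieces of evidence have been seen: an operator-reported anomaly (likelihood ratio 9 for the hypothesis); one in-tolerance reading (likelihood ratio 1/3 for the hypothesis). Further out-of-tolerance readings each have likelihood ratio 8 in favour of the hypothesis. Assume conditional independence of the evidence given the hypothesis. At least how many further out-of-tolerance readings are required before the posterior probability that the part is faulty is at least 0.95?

Prior odds = 0.5.
Combined Bayes factor of the evidence already in hand = 9 × (1/3) = 3.
Odds after that evidence = 0.5 × 3 = 1.5.
Target odds = 0.95/0.05 = 19.
Need 8ⁿ ≥ 19 ÷ 1.5 = 38/3.
8¹ = 8 falls short of 38/3 but 8² = 64 reaches it, so n = 2.

2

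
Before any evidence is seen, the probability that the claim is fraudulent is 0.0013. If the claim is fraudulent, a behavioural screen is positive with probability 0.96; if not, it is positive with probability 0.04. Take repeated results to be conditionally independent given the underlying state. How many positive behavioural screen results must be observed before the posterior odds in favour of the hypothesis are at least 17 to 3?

3

Prior odds = 0.0013/0.9987 = 13/9987.
Likelihood ratio of a positive = 0.96/0.04 = 24.
Target odds = 17/3.
Require 24ⁿ ≥ 17/3 ÷ (13/9987) = 56593/13.
24² = 576 falls short of 56593/13 but 24³ = 13824 reaches it, so n = 3.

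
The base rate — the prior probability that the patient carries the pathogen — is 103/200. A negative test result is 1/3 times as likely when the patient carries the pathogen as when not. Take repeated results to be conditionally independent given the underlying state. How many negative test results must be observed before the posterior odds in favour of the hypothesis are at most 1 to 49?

4

Prior odds = 0.515/0.485 = 103/97.
Likelihood ratio per negative test result = 1/3.
Target odds = 1/49.
Require (1/3)ⁿ ≤ 1/49 ÷ (103/97) = 97/5047.
(1/3)³ = 1/27 is still above 97/5047 but (1/3)⁴ = 1/81 is at or below it, so n = 4.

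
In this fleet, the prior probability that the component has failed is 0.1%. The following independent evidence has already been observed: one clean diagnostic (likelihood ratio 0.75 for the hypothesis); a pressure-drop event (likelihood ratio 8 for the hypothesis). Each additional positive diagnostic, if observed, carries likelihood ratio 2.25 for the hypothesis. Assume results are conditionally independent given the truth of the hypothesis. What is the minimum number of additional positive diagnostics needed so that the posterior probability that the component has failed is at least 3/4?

Prior odds = 0.001/0.999 = 1/999.
Combined Bayes factor of the evidence already in hand = 0.75 × 8 = 6.
Odds after that evidence = (1/999) × 6 = 2/333.
Target odds = 0.75/0.25 = 3.
Need 2.25ⁿ ≥ 3 ÷ (2/333) = 499.5.
2.25⁷ = 4782969/16384 falls short of 499.5 but 2.25⁸ = 43046721/65536 reaches it, so n = 8.

8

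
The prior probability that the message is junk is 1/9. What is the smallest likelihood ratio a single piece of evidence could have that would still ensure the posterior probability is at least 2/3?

16

Prior odds = (1/9)/(8/9) = 0.125.
Target odds = (2/3)/(1/3) = 2.
Required Bayes factor = 2 ÷ 0.125 = 16.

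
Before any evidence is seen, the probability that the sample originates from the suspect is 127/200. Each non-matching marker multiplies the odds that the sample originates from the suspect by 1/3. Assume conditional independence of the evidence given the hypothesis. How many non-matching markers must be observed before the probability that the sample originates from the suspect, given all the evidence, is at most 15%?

Prior odds: 0.635 ÷ 0.365 = 127/73.
Likelihood ratio per non-matching marker = 1/3.
Target odds: 0.15 ÷ 0.85 = 3/17.
Need (127/73) × (1/3)ⁿ ≤ 3/17, i.e. (1/3)ⁿ ≤ 219/2159.
(1/3)² = 1/9 is still above 219/2159 but (1/3)³ = 1/27 is at or below it, so n = 3.

3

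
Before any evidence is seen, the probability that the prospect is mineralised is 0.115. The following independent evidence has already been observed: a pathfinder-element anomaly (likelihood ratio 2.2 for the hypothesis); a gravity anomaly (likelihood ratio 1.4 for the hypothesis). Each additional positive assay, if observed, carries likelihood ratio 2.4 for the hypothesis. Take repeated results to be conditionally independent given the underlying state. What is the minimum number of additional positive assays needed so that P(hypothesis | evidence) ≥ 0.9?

4

Prior odds = 0.115/0.885 = 23/177.
Combined Bayes factor of the evidence already in hand = 2.2 × 1.4 = 3.08.
Odds after that evidence = (23/177) × 3.08 = 1771/4425.
Target odds = 0.9/0.1 = 9.
Need 2.4ⁿ ≥ 9 ÷ (1771/4425) = 39825/1771.
2.4³ = 13.824 falls short of 39825/1771 but 2.4⁴ = 33.1776 reaches it, so n = 4.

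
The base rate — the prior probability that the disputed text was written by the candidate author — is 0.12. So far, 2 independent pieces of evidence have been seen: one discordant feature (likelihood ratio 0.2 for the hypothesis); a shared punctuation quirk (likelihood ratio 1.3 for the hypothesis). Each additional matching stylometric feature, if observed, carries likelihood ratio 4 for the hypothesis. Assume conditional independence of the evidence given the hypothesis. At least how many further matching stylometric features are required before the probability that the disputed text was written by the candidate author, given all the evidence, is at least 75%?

4

Prior odds = 0.12/0.88 = 3/22.
Combined Bayes factor of the evidence already in hand = 0.2 × 1.3 = 0.26.
Odds after that evidence = (3/22) × 0.26 = 39/1100.
Target odds = 0.75/0.25 = 3.
Need 4ⁿ ≥ 3 ÷ (39/1100) = 1100/13.
4³ = 64 falls short of 1100/13 but 4⁴ = 256 reaches it, so n = 4.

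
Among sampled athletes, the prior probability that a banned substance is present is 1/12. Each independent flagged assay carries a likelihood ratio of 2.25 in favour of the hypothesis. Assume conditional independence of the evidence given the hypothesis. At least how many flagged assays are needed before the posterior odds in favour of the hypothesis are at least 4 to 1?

Prior odds = (1/12)/(11/12) = 1/11.
Likelihood ratio per flagged assay = 2.25.
Target odds = 4.
Require 2.25ⁿ ≥ 4 ÷ (1/11) = 44.
2.25⁴ = 25.62890625 falls short of 44 but 2.25⁵ = 59049/1024 reaches it, so n = 5.

5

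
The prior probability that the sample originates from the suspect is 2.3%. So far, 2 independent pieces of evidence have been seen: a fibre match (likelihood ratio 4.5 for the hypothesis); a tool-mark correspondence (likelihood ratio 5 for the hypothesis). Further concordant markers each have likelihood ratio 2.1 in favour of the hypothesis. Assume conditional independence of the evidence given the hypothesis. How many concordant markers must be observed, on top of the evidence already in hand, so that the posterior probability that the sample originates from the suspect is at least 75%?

3

Prior odds = 0.023/0.977 = 23/977.
Combined Bayes factor of the evidence already in hand = 4.5 × 5 = 22.5.
Odds after that evidence = (23/977) × 22.5 = 1035/1954.
Target odds = 0.75/0.25 = 3.
Need 2.1ⁿ ≥ 3 ÷ (1035/1954) = 1954/345.
2.1² = 4.41 falls short of 1954/345 but 2.1³ = 9.261 reaches it, so n = 3.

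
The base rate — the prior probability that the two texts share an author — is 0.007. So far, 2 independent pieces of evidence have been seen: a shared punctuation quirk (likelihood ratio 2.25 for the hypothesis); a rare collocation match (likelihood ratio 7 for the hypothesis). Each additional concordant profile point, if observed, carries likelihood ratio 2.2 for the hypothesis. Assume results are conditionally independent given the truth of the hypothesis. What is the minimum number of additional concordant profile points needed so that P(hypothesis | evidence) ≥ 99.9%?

12

Prior odds = 0.007/0.993 = 7/993.
Combined Bayes factor of the evidence already in hand = 2.25 × 7 = 15.75.
Odds after that evidence = (7/993) × 15.75 = 147/1324.
Target odds = 0.999/0.001 = 999.
Need 2.2ⁿ ≥ 999 ÷ (147/1324) = 440892/49.
2.2¹¹ ≈5843.18 falls short of 440892/49 but 2.2¹² ≈12855 reaches it, so n = 12.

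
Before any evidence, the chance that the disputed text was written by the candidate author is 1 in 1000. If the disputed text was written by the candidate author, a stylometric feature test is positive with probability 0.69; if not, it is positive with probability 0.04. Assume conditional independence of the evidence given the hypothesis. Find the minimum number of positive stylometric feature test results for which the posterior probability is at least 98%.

Prior odds: 0.001 ÷ 0.999 = 1/999.
Likelihood ratio of a positive = 0.69/0.04 = 17.25.
Target odds: 0.98 ÷ 0.02 = 49.
Require 17.25ⁿ ≥ 49 ÷ (1/999) = 48951.
17.25³ = 5132.953125 falls short of 48951 but 17.25⁴ = 22667121/256 reaches it, so n = 4.

4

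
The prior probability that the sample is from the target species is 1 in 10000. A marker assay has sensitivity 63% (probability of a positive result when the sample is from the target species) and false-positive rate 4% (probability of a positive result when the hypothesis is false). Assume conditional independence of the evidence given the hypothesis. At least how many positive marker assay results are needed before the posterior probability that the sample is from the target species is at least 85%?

Prior odds = 0.0001/0.9999 = 1/9999.
Likelihood ratio of a positive result = 0.63/0.04 = 15.75.
Target odds: 0.85 ÷ 0.15 = 17/3.
Need (1/9999) × 15.75ⁿ ≥ 17/3, i.e. 15.75ⁿ ≥ 56661.
15.75³ = 3906.984375 falls short of 56661 but 15.75⁴ = 15752961/256 reaches it, so n = 4.

4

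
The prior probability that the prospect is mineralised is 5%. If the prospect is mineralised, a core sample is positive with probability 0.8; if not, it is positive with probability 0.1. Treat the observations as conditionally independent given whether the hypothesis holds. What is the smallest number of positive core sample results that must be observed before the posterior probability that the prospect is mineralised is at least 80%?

3

Prior odds: 0.05 ÷ 0.95 = 1/19.
Likelihood ratio of a positive = 0.8/0.1 = 8.
Target posterior odds = 0.8/0.2 = 4.
Require 8ⁿ ≥ 4 ÷ (1/19) = 76.
8² = 64 falls short of 76 but 8³ = 512 reaches it, so n = 3.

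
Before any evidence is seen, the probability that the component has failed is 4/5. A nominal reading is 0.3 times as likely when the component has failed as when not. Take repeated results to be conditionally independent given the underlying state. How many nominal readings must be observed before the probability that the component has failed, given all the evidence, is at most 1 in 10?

3

Prior odds = 0.8/0.2 = 4.
Likelihood ratio per nominal reading = 0.3.
Target odds: 0.1 ÷ 0.9 = 1/9.
Require 0.3ⁿ ≤ 1/9 ÷ 4 = 1/36.
0.3² = 0.09 is still above 1/36 but 0.3³ = 0.027 is at or below it, so n = 3.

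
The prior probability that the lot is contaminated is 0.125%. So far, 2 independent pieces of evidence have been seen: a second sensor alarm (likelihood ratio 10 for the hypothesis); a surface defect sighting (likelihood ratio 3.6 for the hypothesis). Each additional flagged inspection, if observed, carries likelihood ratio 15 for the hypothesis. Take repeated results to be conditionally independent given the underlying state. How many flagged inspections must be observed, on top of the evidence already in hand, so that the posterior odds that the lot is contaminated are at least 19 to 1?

Prior odds = 0.00125/0.99875 = 1/799.
Combined Bayes factor of the evidence already in hand = 10 × 3.6 = 36.
Odds after that evidence = (1/799) × 36 = 36/799.
Target odds = 19.
Need 15ⁿ ≥ 19 ÷ (36/799) = 15181/36.
15² = 225 falls short of 15181/36 but 15³ = 3375 reaches it, so n = 3.

3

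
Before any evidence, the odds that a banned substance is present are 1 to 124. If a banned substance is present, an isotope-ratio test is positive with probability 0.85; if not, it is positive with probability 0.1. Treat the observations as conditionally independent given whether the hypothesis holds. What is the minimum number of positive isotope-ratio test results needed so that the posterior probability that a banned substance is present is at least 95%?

4

Prior odds = 1/124.
Likelihood ratio of a positive = 0.85/0.1 = 8.5.
Target posterior odds = 0.95/0.05 = 19.
Require 8.5ⁿ ≥ 19 ÷ (1/124) = 2356.
8.5³ = 614.125 falls short of 2356 but 8.5⁴ = 5220.0625 reaches it, so n = 4.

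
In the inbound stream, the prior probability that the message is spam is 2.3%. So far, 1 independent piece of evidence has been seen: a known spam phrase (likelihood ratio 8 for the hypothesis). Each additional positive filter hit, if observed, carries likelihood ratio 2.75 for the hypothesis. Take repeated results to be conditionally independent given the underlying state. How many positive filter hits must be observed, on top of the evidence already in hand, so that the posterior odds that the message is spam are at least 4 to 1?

4

Prior odds = 0.023/0.977 = 23/977.
Bayes factor of the evidence already in hand = 8.
Odds after that evidence = (23/977) × 8 = 184/977.
Target odds = 4.
Need 2.75ⁿ ≥ 4 ÷ (184/977) = 977/46.
2.75³ = 20.796875 falls short of 977/46 but 2.75⁴ = 57.19140625 reaches it, so n = 4.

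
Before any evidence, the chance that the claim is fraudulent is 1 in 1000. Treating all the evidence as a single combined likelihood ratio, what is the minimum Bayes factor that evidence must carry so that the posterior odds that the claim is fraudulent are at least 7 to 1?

Prior odds = 0.001/0.999 = 1/999.
Target odds = 7.
Required Bayes factor = 7 ÷ (1/999) = 6993.

6993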